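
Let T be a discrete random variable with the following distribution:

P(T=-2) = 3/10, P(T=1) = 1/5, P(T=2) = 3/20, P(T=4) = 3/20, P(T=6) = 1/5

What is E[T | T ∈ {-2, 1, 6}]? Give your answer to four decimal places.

P(T ∈ {-2, 1, 6}) = 3/10 + 1/5 + 1/5 = 7/10.
E[T | T ∈ {-2, 1, 6}] = [(-2)·3/10 + 1·1/5 + 6·1/5] / (7/10)
 = 4/5 / (7/10)
 = 8/7

1.1429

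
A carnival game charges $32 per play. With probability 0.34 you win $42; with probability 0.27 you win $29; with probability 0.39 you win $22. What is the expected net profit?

-1.31

E[payout] = 42·0.34 + 29·0.27 + 22·0.39
 = 14.28 + 7.83 + 8.58
 = 30.69
Net = 30.69 - 32 = -1.31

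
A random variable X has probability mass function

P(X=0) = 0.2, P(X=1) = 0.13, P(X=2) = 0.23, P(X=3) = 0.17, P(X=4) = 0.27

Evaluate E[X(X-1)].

4.72

E[X(X-1)] = Σ x(x-1)·P(X=x)
 = 0·0.2 + 0·0.13 + 2·0.23 + 6·0.17 + 12·0.27
 = 0 + 0 + 0.46 + 1.02 + 3.24
 = 4.72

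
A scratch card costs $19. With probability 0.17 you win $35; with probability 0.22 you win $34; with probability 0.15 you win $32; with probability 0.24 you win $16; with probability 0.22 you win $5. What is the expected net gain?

E[payout] = 35·0.17 + 34·0.22 + 32·0.15 + 16·0.24 + 5·0.22
 = 5.95 + 7.48 + 4.8 + 3.84 + 1.1
 = 23.17
Net = 23.17 - 19 = 4.17

4.17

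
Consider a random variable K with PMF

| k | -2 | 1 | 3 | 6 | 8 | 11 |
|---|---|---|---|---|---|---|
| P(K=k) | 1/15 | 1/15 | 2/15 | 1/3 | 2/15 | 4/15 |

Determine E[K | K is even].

5.5

P(K is even) = 1/15 + 1/3 + 2/15 = 8/15.
E[K | K is even] = [(-2)·1/15 + 6·1/3 + 8·2/15] / (8/15)
 = 44/15 / (8/15)
 = 11/2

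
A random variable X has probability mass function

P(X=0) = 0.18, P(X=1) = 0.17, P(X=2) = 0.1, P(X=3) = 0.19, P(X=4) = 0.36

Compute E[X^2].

E[X^2] = Σ x^2·P(X=x)
 = 0·0.18 + 1·0.17 + 4·0.1 + 9·0.19 + 16·0.36
 = 0 + 0.17 + 0.4 + 1.71 + 5.76
 = 8.04

8.04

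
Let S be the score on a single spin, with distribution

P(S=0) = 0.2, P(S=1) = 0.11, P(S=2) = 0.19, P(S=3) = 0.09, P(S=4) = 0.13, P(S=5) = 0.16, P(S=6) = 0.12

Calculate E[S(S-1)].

E[S(S-1)] = Σ s(s-1)·P(S=s)
 = 0·0.2 + 0·0.11 + 2·0.19 + 6·0.09 + 12·0.13 + 20·0.16 + 30·0.12
 = 0 + 0 + 0.38 + 0.54 + 1.56 + 3.2 + 3.6
 = 9.28

9.28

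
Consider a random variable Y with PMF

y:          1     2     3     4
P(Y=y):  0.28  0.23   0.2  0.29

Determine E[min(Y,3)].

E[min(Y,3)] = Σ min(y,3)·P(Y=y)
 = 1·0.28 + 2·0.23 + 3·0.2 + 3·0.29
 = 0.28 + 0.46 + 0.6 + 0.87
 = 2.21

2.21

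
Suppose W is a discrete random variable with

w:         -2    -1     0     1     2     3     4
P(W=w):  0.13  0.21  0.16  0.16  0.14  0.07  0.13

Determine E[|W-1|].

E[|W-1|] = Σ |w-1|·P(W=w)
 = 3·0.13 + 2·0.21 + 1·0.16 + 0·0.16 + 1·0.14 + 2·0.07 + 3·0.13
 = 0.39 + 0.42 + 0.16 + 0 + 0.14 + 0.14 + 0.39
 = 1.64

1.64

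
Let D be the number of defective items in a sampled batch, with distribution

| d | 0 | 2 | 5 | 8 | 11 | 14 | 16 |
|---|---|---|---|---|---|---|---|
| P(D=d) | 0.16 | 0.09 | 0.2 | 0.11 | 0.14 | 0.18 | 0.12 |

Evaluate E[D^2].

E[D^2] = Σ d^2·P(D=d)
 = 0·0.16 + 4·0.09 + 25·0.2 + 64·0.11 + 121·0.14 + 196·0.18 + 256·0.12
 = 0 + 0.36 + 5 + 7.04 + 16.94 + 35.28 + 30.72
 = 95.34

95.34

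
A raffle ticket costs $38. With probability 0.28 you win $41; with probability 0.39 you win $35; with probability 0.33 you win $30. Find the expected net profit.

E[payout] = 41·0.28 + 35·0.39 + 30·0.33
 = 11.48 + 13.65 + 9.9
 = 35.03
Net = 35.03 - 38 = -2.97

-2.97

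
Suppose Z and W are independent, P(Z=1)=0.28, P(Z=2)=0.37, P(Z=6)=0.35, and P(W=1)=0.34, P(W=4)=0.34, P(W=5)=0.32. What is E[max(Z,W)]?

4.3708

E[max(Z,W)] = Σ_z Σ_w max(z,w) · P(Z=z)P(W=w)
 = 1·0.0952 + 4·0.0952 + 5·0.0896 + 2·0.1258 + 4·0.1258 + 5·0.1184 + 6·0.119 + 6·0.119 + 6·0.112
 = 0.0952 + 0.3808 + 0.448 + 0.2516 + 0.5032 + 0.592 + 0.714 + 0.714 + 0.672
 = 4.3708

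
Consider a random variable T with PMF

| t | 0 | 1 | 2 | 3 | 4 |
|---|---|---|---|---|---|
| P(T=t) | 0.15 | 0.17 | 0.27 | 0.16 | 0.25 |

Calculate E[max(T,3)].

E[max(T,3)] = Σ max(t,3)·P(T=t)
 = 3·0.15 + 3·0.17 + 3·0.27 + 3·0.16 + 4·0.25
 = 0.45 + 0.51 + 0.81 + 0.48 + 1
 = 3.25

3.25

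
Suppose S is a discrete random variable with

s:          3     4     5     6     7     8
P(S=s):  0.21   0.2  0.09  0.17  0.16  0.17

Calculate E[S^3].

E[S^3] = Σ s^3·P(S=s)
 = 27·0.21 + 64·0.2 + 125·0.09 + 216·0.17 + 343·0.16 + 512·0.17
 = 5.67 + 12.8 + 11.25 + 36.72 + 54.88 + 87.04
 = 208.36

208.36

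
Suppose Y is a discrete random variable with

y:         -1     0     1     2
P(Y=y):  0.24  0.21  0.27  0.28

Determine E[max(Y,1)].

E[max(Y,1)] = Σ max(y,1)·P(Y=y)
 = 1·0.24 + 1·0.21 + 1·0.27 + 2·0.28
 = 0.24 + 0.21 + 0.27 + 0.56
 = 1.28

1.28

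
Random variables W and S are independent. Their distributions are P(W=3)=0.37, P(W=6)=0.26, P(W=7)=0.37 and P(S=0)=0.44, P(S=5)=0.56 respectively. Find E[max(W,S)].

E[max(W,S)] = Σ_w Σ_s max(w,s) · P(W=w)P(S=s)
 = 3·0.1628 + 5·0.2072 + 6·0.1144 + 6·0.1456 + 7·0.1628 + 7·0.2072
 = 0.4884 + 1.036 + 0.6864 + 0.8736 + 1.1396 + 1.4504
 = 5.6744

5.6744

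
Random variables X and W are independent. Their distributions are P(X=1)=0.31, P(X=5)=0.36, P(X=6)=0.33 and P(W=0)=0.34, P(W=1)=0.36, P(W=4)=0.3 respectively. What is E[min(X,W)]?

E[min(X,W)] = Σ_x Σ_w min(x,w) · P(X=x)P(W=w)
 = 0·0.1054 + 1·0.1116 + 1·0.093 + 0·0.1224 + 1·0.1296 + 4·0.108 + 0·0.1122 + 1·0.1188 + 4·0.099
 = 0 + 0.1116 + 0.093 + 0 + 0.1296 + 0.432 + 0 + 0.1188 + 0.396
 = 1.281

1.281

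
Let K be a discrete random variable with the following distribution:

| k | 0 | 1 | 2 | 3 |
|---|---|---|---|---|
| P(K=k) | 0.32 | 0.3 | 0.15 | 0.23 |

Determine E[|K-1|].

E[|K-1|] = Σ |k-1|·P(K=k)
 = 1·0.32 + 0·0.3 + 1·0.15 + 2·0.23
 = 0.32 + 0 + 0.15 + 0.46
 = 0.93

0.93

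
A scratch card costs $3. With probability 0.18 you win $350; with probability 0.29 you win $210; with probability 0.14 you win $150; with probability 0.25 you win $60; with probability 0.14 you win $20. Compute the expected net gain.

159.7

E[payout] = 350·0.18 + 210·0.29 + 150·0.14 + 60·0.25 + 20·0.14
 = 63 + 60.9 + 21 + 15 + 2.8
 = 162.7
Net = 162.7 - 3 = 159.7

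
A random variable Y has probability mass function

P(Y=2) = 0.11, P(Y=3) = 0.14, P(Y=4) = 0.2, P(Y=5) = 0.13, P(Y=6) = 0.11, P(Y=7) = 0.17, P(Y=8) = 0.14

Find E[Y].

E[Y] = Σ y·P(Y=y)
 = 2·0.11 + 3·0.14 + 4·0.2 + 5·0.13 + 6·0.11 + 7·0.17 + 8·0.14
 = 0.22 + 0.42 + 0.8 + 0.65 + 0.66 + 1.19 + 1.12
 = 5.06

5.06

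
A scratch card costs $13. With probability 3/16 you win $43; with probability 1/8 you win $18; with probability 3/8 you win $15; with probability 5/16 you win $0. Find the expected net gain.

E[payout] = 43·3/16 + 18·1/8 + 15·3/8 + 0·5/16
 = 129/16 + 9/4 + 45/8 + 0
 = 255/16
Net = 255/16 - 13 = 47/16

2.9375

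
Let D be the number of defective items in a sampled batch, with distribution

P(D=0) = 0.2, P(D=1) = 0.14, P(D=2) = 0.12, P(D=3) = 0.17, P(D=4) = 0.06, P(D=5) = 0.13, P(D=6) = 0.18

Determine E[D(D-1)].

E[D(D-1)] = Σ d(d-1)·P(D=d)
 = 0·0.2 + 0·0.14 + 2·0.12 + 6·0.17 + 12·0.06 + 20·0.13 + 30·0.18
 = 0 + 0 + 0.24 + 1.02 + 0.72 + 2.6 + 5.4
 = 9.98

9.98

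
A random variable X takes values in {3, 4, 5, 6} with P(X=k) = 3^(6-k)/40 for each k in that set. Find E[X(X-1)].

9

E[X(X-1)] = Σ x(x-1)·P(X=x)
 = 6·27/40 + 12·9/40 + 20·3/40 + 30·1/40
 = 81/20 + 27/10 + 3/2 + 3/4
 = 9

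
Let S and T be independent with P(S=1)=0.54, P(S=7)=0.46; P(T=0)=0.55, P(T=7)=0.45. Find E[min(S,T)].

1.692

E[min(S,T)] = Σ_s Σ_t min(s,t) · P(S=s)P(T=t)
 = 0·0.297 + 1·0.243 + 0·0.253 + 7·0.207
 = 0 + 0.243 + 0 + 1.449
 = 1.692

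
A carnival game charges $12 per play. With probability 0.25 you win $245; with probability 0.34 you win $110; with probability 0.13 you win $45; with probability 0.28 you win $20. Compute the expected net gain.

98.1

E[payout] = 245·0.25 + 110·0.34 + 45·0.13 + 20·0.28
 = 61.25 + 37.4 + 5.85 + 5.6
 = 110.1
Net = 110.1 - 12 = 98.1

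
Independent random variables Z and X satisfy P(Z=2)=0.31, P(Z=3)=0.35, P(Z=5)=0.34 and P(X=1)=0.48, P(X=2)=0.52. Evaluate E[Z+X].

4.89

E[Z+X] = Σ_z Σ_x (z+x) · P(Z=z)P(X=x)
 = 3·0.1488 + 4·0.1612 + 4·0.168 + 5·0.182 + 6·0.1632 + 7·0.1768
 = 0.4464 + 0.6448 + 0.672 + 0.91 + 0.9792 + 1.2376
 = 4.89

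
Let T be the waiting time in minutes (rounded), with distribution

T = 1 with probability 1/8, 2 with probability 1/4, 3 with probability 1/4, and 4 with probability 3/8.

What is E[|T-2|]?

1.125

E[|T-2|] = Σ |t-2|·P(T=t)
 = 1·1/8 + 0·1/4 + 1·1/4 + 2·3/8
 = 1/8 + 0 + 1/4 + 3/4
 = 9/8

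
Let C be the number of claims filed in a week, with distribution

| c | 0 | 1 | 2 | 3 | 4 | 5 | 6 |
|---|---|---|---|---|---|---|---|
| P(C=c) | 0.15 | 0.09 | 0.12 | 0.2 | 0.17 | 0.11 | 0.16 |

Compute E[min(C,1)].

0.85

E[min(C,1)] = Σ min(c,1)·P(C=c)
 = 0·0.15 + 1·0.09 + 1·0.12 + 1·0.2 + 1·0.17 + 1·0.11 + 1·0.16
 = 0 + 0.09 + 0.12 + 0.2 + 0.17 + 0.11 + 0.16
 = 0.85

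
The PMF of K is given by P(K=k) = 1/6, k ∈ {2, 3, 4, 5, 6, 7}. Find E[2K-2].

7

E[2K-2] = Σ (2k-2)·P(K=k)
 = 2·1/6 + 4·1/6 + 6·1/6 + 8·1/6 + 10·1/6 + 12·1/6
 = 1/3 + 2/3 + 1 + 4/3 + 5/3 + 2
 = 7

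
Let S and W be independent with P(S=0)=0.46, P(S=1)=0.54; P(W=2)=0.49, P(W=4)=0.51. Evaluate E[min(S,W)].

0.54

E[min(S,W)] = Σ_s Σ_w min(s,w) · P(S=s)P(W=w)
 = 0·0.2254 + 0·0.2346 + 1·0.2646 + 1·0.2754
 = 0 + 0 + 0.2646 + 0.2754
 = 0.54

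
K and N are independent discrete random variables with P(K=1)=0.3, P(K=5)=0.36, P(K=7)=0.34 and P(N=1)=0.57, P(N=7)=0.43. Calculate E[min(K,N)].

2.4964

E[min(K,N)] = Σ_k Σ_n min(k,n) · P(K=k)P(N=n)
 = 1·0.171 + 1·0.129 + 1·0.2052 + 5·0.1548 + 1·0.1938 + 7·0.1462
 = 0.171 + 0.129 + 0.2052 + 0.774 + 0.1938 + 1.0234
 = 2.4964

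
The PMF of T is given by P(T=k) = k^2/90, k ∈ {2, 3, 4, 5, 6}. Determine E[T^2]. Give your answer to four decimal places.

E[T^2] = Σ t^2·P(T=t)
 = 4·2/45 + 9·1/10 + 16·8/45 + 25·5/18 + 36·2/5
 = 8/45 + 9/10 + 128/45 + 125/18 + 72/5
 = 379/15

25.2667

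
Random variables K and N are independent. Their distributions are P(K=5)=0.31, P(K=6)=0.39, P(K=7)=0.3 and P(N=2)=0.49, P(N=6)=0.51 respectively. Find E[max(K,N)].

6.1481

E[max(K,N)] = Σ_k Σ_n max(k,n) · P(K=k)P(N=n)
 = 5·0.1519 + 6·0.1581 + 6·0.1911 + 6·0.1989 + 7·0.147 + 7·0.153
 = 0.7595 + 0.9486 + 1.1466 + 1.1934 + 1.029 + 1.071
 = 6.1481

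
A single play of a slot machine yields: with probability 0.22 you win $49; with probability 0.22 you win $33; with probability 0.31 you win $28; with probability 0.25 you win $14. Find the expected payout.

30.22

E[payout] = 49·0.22 + 33·0.22 + 28·0.31 + 14·0.25
 = 10.78 + 7.26 + 8.68 + 3.5
 = 30.22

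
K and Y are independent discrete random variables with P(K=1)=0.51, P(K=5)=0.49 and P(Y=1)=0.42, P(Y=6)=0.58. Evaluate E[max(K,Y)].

4.7232

E[max(K,Y)] = Σ_k Σ_y max(k,y) · P(K=k)P(Y=y)
 = 1·0.2142 + 6·0.2958 + 5·0.2058 + 6·0.2842
 = 0.2142 + 1.7748 + 1.029 + 1.7052
 = 4.7232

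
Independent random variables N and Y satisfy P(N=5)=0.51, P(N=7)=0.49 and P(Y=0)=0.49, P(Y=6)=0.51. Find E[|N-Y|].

E[|N-Y|] = Σ_n Σ_y |n-y| · P(N=n)P(Y=y)
 = 5·0.2499 + 1·0.2601 + 7·0.2401 + 1·0.2499
 = 1.2495 + 0.2601 + 1.6807 + 0.2499
 = 3.4402

3.4402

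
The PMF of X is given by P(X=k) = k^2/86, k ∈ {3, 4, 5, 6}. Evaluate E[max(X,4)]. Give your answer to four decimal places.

5.1279

E[max(X,4)] = Σ max(x,4)·P(X=x)
 = 4·9/86 + 4·8/43 + 5·25/86 + 6·18/43
 = 18/43 + 32/43 + 125/86 + 108/43
 = 441/86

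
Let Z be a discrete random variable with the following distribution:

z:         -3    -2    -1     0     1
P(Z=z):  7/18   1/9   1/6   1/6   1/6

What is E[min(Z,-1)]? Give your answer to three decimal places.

-1.889

E[min(Z,-1)] = Σ min(z,-1)·P(Z=z)
 = (-3)·7/18 + (-2)·1/9 + (-1)·1/6 + (-1)·1/6 + (-1)·1/6
 = (-7/6) + (-2/9) + (-1/6) + (-1/6) + (-1/6)
 = -17/9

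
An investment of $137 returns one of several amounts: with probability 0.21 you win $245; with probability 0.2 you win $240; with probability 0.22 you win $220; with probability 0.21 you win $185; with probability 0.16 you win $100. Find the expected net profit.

E[payout] = 245·0.21 + 240·0.2 + 220·0.22 + 185·0.21 + 100·0.16
 = 51.45 + 48 + 48.4 + 38.85 + 16
 = 202.7
Net = 202.7 - 137 = 65.7

65.7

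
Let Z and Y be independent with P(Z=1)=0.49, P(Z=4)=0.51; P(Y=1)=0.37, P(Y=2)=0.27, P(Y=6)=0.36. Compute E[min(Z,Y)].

1.6885

E[min(Z,Y)] = Σ_z Σ_y min(z,y) · P(Z=z)P(Y=y)
 = 1·0.1813 + 1·0.1323 + 1·0.1764 + 1·0.1887 + 2·0.1377 + 4·0.1836
 = 0.1813 + 0.1323 + 0.1764 + 0.1887 + 0.2754 + 0.7344
 = 1.6885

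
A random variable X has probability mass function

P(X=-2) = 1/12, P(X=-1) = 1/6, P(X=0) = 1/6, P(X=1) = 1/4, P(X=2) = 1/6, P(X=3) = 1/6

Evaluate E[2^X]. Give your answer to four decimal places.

E[2^X] = Σ 2^x·P(X=x)
 = 1/4·1/12 + 1/2·1/6 + 1·1/6 + 2·1/4 + 4·1/6 + 8·1/6
 = 1/48 + 1/12 + 1/6 + 1/2 + 2/3 + 4/3
 = 133/48

2.7708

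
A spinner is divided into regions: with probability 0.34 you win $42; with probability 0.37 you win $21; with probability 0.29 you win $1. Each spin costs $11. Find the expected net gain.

11.34

E[payout] = 42·0.34 + 21·0.37 + 1·0.29
 = 14.28 + 7.77 + 0.29
 = 22.34
Net = 22.34 - 11 = 11.34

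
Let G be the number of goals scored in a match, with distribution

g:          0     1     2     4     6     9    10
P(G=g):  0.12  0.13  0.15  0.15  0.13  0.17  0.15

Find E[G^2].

36.58

E[G^2] = Σ g^2·P(G=g)
 = 0·0.12 + 1·0.13 + 4·0.15 + 16·0.15 + 36·0.13 + 81·0.17 + 100·0.15
 = 0 + 0.13 + 0.6 + 2.4 + 4.68 + 13.77 + 15
 = 36.58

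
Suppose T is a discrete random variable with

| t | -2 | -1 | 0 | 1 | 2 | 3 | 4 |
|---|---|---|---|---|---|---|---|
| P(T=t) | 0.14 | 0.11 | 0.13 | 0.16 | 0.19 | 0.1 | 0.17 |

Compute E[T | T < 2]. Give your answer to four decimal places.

P(T < 2) = 0.14 + 0.11 + 0.13 + 0.16 = 0.54.
E[T | T < 2] = [(-2)·0.14 + (-1)·0.11 + 0·0.13 + 1·0.16] / 0.54
 = -0.23 / 0.54
 = -23/54

-0.4259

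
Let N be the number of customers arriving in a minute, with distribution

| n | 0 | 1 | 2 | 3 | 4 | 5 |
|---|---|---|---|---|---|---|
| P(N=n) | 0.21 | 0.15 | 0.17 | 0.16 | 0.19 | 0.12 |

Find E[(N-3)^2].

3.33

E[(N-3)^2] = Σ (n-3)^2·P(N=n)
 = 9·0.21 + 4·0.15 + 1·0.17 + 0·0.16 + 1·0.19 + 4·0.12
 = 1.89 + 0.6 + 0.17 + 0 + 0.19 + 0.48
 = 3.33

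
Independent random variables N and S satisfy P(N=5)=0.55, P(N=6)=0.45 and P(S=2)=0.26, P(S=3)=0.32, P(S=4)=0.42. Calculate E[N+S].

E[N+S] = Σ_n Σ_s (n+s) · P(N=n)P(S=s)
 = 7·0.143 + 8·0.176 + 9·0.231 + 8·0.117 + 9·0.144 + 10·0.189
 = 1.001 + 1.408 + 2.079 + 0.936 + 1.296 + 1.89
 = 8.61

8.61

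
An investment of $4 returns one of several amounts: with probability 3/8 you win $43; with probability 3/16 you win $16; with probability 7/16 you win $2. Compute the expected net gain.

E[payout] = 43·3/8 + 16·3/16 + 2·7/16
 = 129/8 + 3 + 7/8
 = 20
Net = 20 - 4 = 16

16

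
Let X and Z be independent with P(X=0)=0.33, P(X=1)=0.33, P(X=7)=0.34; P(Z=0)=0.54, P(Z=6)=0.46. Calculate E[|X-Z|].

E[|X-Z|] = Σ_x Σ_z |x-z| · P(X=x)P(Z=z)
 = 0·0.1782 + 6·0.1518 + 1·0.1782 + 5·0.1518 + 7·0.1836 + 1·0.1564
 = 0 + 0.9108 + 0.1782 + 0.759 + 1.2852 + 0.1564
 = 3.2896

3.2896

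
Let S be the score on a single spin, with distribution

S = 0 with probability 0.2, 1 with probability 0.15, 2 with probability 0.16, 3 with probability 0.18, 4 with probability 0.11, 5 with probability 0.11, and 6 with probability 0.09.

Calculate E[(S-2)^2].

E[(S-2)^2] = Σ (s-2)^2·P(S=s)
 = 4·0.2 + 1·0.15 + 0·0.16 + 1·0.18 + 4·0.11 + 9·0.11 + 16·0.09
 = 0.8 + 0.15 + 0 + 0.18 + 0.44 + 0.99 + 1.44
 = 4

4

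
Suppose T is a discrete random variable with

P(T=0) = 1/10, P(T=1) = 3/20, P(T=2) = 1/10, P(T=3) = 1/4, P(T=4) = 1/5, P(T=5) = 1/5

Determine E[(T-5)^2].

E[(T-5)^2] = Σ (t-5)^2·P(T=t)
 = 25·1/10 + 16·3/20 + 9·1/10 + 4·1/4 + 1·1/5 + 0·1/5
 = 5/2 + 12/5 + 9/10 + 1 + 1/5 + 0
 = 7

7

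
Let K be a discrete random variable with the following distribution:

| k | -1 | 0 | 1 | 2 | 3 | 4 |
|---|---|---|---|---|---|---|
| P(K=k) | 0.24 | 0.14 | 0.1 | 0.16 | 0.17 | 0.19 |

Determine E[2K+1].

3.9

E[2K+1] = Σ (2k+1)·P(K=k)
 = (-1)·0.24 + 1·0.14 + 3·0.1 + 5·0.16 + 7·0.17 + 9·0.19
 = (-0.24) + 0.14 + 0.3 + 0.8 + 1.19 + 1.71
 = 3.9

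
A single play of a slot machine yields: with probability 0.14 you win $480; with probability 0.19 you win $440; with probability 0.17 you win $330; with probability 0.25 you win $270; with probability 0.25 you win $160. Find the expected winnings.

E[payout] = 480·0.14 + 440·0.19 + 330·0.17 + 270·0.25 + 160·0.25
 = 67.2 + 83.6 + 56.1 + 67.5 + 40
 = 314.4

314.4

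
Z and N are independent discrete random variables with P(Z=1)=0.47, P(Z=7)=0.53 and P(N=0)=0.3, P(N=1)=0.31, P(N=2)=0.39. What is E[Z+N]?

E[Z+N] = Σ_z Σ_n (z+n) · P(Z=z)P(N=n)
 = 1·0.141 + 2·0.1457 + 3·0.1833 + 7·0.159 + 8·0.1643 + 9·0.2067
 = 0.141 + 0.2914 + 0.5499 + 1.113 + 1.3144 + 1.8603
 = 5.27

5.27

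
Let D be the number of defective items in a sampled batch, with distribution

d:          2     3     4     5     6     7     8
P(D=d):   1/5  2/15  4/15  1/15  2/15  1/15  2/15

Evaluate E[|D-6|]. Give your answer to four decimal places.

E[|D-6|] = Σ |d-6|·P(D=d)
 = 4·1/5 + 3·2/15 + 2·4/15 + 1·1/15 + 0·2/15 + 1·1/15 + 2·2/15
 = 4/5 + 2/5 + 8/15 + 1/15 + 0 + 1/15 + 4/15
 = 32/15

2.1333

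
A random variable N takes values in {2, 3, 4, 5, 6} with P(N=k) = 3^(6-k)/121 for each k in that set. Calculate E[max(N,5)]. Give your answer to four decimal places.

5.0083

E[max(N,5)] = Σ max(n,5)·P(N=n)
 = 5·81/121 + 5·27/121 + 5·9/121 + 5·3/121 + 6·1/121
 = 405/121 + 135/121 + 45/121 + 15/121 + 6/121
 = 606/121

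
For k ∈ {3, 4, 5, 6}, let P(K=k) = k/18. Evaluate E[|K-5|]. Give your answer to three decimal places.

E[|K-5|] = Σ |k-5|·P(K=k)
 = 2·1/6 + 1·2/9 + 0·5/18 + 1·1/3
 = 1/3 + 2/9 + 0 + 1/3
 = 8/9

0.889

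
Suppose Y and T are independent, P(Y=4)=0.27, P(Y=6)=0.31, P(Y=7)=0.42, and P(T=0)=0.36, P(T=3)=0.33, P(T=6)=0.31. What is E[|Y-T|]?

3.3648

E[|Y-T|] = Σ_y Σ_t |y-t| · P(Y=y)P(T=t)
 = 4·0.0972 + 1·0.0891 + 2·0.0837 + 6·0.1116 + 3·0.1023 + 0·0.0961 + 7·0.1512 + 4·0.1386 + 1·0.1302
 = 0.3888 + 0.0891 + 0.1674 + 0.6696 + 0.3069 + 0 + 1.0584 + 0.5544 + 0.1302
 = 3.3648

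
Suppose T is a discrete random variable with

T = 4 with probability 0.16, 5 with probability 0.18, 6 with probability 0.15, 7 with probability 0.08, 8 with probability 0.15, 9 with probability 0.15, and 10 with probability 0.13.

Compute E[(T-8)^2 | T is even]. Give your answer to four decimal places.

6.2373

P(T is even) = 0.16 + 0.15 + 0.15 + 0.13 = 0.59.
E[(T-8)^2 | T is even] = [16·0.16 + 4·0.15 + 0·0.15 + 4·0.13] / 0.59
 = 3.68 / 0.59
 = 368/59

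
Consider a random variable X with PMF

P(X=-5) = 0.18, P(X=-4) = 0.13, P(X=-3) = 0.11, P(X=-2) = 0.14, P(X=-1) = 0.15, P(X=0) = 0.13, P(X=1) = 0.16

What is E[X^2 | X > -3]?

1.5

P(X > -3) = 0.14 + 0.15 + 0.13 + 0.16 = 0.58.
E[X^2 | X > -3] = [4·0.14 + 1·0.15 + 0·0.13 + 1·0.16] / 0.58
 = 0.87 / 0.58
 = 3/2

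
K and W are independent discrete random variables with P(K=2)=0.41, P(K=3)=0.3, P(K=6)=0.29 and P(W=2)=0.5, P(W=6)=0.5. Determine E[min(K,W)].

E[min(K,W)] = Σ_k Σ_w min(k,w) · P(K=k)P(W=w)
 = 2·0.205 + 2·0.205 + 2·0.15 + 3·0.15 + 2·0.145 + 6·0.145
 = 0.41 + 0.41 + 0.3 + 0.45 + 0.29 + 0.87
 = 2.73

2.73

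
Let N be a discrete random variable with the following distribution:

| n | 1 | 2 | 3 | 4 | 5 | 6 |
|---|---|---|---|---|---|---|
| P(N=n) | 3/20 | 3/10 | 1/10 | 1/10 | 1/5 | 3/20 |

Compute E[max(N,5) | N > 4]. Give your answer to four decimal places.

P(N > 4) = 1/5 + 3/20 = 7/20.
E[max(N,5) | N > 4] = [5·1/5 + 6·3/20] / (7/20)
 = 19/10 / (7/20)
 = 38/7

5.4286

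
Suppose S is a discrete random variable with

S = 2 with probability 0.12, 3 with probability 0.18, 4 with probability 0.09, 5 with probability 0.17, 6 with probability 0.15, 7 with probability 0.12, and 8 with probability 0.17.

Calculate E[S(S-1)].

24.86

E[S(S-1)] = Σ s(s-1)·P(S=s)
 = 2·0.12 + 6·0.18 + 12·0.09 + 20·0.17 + 30·0.15 + 42·0.12 + 56·0.17
 = 0.24 + 1.08 + 1.08 + 3.4 + 4.5 + 5.04 + 9.52
 = 24.86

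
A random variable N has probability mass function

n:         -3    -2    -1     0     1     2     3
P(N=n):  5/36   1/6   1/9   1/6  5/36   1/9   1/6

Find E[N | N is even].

-0.25

P(N is even) = 1/6 + 1/6 + 1/9 = 4/9.
E[N | N is even] = [(-2)·1/6 + 0·1/6 + 2·1/9] / (4/9)
 = -1/9 / (4/9)
 = -1/4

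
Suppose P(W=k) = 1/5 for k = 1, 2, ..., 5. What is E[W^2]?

11

E[W^2] = Σ w^2·P(W=w)
 = 1·1/5 + 4·1/5 + 9·1/5 + 16·1/5 + 25·1/5
 = 1/5 + 4/5 + 9/5 + 16/5 + 5
 = 11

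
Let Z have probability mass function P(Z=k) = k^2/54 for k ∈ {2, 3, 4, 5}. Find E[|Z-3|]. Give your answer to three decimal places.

1.296

E[|Z-3|] = Σ |z-3|·P(Z=z)
 = 1·2/27 + 0·1/6 + 1·8/27 + 2·25/54
 = 2/27 + 0 + 8/27 + 25/27
 = 35/27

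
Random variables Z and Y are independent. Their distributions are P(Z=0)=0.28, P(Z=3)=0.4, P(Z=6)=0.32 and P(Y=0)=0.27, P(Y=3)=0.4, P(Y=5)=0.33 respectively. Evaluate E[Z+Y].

5.97

E[Z+Y] = Σ_z Σ_y (z+y) · P(Z=z)P(Y=y)
 = 0·0.0756 + 3·0.112 + 5·0.0924 + 3·0.108 + 6·0.16 + 8·0.132 + 6·0.0864 + 9·0.128 + 11·0.1056
 = 0 + 0.336 + 0.462 + 0.324 + 0.96 + 1.056 + 0.5184 + 1.152 + 1.1616
 = 5.97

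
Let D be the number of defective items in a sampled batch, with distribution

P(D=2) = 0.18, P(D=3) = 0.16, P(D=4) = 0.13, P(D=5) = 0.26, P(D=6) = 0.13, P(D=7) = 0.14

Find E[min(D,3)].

E[min(D,3)] = Σ min(d,3)·P(D=d)
 = 2·0.18 + 3·0.16 + 3·0.13 + 3·0.26 + 3·0.13 + 3·0.14
 = 0.36 + 0.48 + 0.39 + 0.78 + 0.39 + 0.42
 = 2.82

2.82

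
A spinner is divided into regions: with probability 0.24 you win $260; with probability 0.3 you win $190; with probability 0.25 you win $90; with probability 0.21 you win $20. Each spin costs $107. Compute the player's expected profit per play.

E[payout] = 260·0.24 + 190·0.3 + 90·0.25 + 20·0.21
 = 62.4 + 57 + 22.5 + 4.2
 = 146.1
Net = 146.1 - 107 = 39.1

39.1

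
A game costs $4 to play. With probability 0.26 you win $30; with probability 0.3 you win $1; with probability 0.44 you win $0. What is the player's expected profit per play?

E[payout] = 30·0.26 + 1·0.3 + 0·0.44
 = 7.8 + 0.3 + 0
 = 8.1
Net = 8.1 - 4 = 4.1

4.1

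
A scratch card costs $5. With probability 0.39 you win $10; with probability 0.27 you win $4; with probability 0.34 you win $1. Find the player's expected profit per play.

E[payout] = 10·0.39 + 4·0.27 + 1·0.34
 = 3.9 + 1.08 + 0.34
 = 5.32
Net = 5.32 - 5 = 0.32

0.32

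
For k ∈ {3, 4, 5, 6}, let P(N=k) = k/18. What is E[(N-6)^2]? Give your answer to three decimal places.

E[(N-6)^2] = Σ (n-6)^2·P(N=n)
 = 9·1/6 + 4·2/9 + 1·5/18 + 0·1/3
 = 3/2 + 8/9 + 5/18 + 0
 = 8/3

2.667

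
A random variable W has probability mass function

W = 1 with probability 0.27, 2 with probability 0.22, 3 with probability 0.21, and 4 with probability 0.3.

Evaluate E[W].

E[W] = Σ w·P(W=w)
 = 1·0.27 + 2·0.22 + 3·0.21 + 4·0.3
 = 0.27 + 0.44 + 0.63 + 1.2
 = 2.54

2.54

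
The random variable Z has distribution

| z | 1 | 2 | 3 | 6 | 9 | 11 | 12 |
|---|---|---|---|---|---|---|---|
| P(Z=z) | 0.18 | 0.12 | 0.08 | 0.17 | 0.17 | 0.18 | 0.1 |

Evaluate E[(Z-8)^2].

19.21

E[(Z-8)^2] = Σ (z-8)^2·P(Z=z)
 = 49·0.18 + 36·0.12 + 25·0.08 + 4·0.17 + 1·0.17 + 9·0.18 + 16·0.1
 = 8.82 + 4.32 + 2 + 0.68 + 0.17 + 1.62 + 1.6
 = 19.21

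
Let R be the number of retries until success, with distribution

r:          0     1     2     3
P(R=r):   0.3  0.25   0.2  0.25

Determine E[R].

1.4

E[R] = Σ r·P(R=r)
 = 0·0.3 + 1·0.25 + 2·0.2 + 3·0.25
 = 0 + 0.25 + 0.4 + 0.75
 = 1.4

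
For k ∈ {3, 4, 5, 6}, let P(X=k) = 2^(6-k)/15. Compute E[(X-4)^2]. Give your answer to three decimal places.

E[(X-4)^2] = Σ (x-4)^2·P(X=x)
 = 1·8/15 + 0·4/15 + 1·2/15 + 4·1/15
 = 8/15 + 0 + 2/15 + 4/15
 = 14/15

0.933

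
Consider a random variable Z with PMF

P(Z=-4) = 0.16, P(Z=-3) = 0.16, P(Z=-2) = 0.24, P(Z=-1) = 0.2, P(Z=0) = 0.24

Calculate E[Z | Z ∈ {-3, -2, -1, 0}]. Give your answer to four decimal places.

-1.3810

P(Z ∈ {-3, -2, -1, 0}) = 0.16 + 0.24 + 0.2 + 0.24 = 0.84.
E[Z | Z ∈ {-3, -2, -1, 0}] = [(-3)·0.16 + (-2)·0.24 + (-1)·0.2 + 0·0.24] / 0.84
 = -1.16 / 0.84
 = -29/21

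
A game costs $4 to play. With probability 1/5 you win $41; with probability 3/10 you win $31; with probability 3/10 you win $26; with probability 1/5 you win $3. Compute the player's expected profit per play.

21.9

E[payout] = 41·1/5 + 31·3/10 + 26·3/10 + 3·1/5
 = 41/5 + 93/10 + 39/5 + 3/5
 = 259/10
Net = 259/10 - 4 = 219/10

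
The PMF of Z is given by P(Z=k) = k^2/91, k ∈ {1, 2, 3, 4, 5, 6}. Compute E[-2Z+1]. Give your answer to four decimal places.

-8.6923

E[-2Z+1] = Σ (-2z+1)·P(Z=z)
 = (-1)·1/91 + (-3)·4/91 + (-5)·9/91 + (-7)·16/91 + (-9)·25/91 + (-11)·36/91
 = (-1/91) + (-12/91) + (-45/91) + (-16/13) + (-225/91) + (-396/91)
 = -113/13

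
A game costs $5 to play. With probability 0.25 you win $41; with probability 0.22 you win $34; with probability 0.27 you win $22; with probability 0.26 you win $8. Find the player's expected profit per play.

20.75

E[payout] = 41·0.25 + 34·0.22 + 22·0.27 + 8·0.26
 = 10.25 + 7.48 + 5.94 + 2.08
 = 25.75
Net = 25.75 - 5 = 20.75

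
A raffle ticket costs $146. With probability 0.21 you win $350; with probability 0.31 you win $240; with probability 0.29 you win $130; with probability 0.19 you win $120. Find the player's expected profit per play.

62.4

E[payout] = 350·0.21 + 240·0.31 + 130·0.29 + 120·0.19
 = 73.5 + 74.4 + 37.7 + 22.8
 = 208.4
Net = 208.4 - 146 = 62.4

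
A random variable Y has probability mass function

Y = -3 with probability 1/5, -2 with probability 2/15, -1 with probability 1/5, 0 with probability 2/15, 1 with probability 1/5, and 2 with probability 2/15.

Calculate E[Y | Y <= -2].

P(Y <= -2) = 1/5 + 2/15 = 1/3.
E[Y | Y <= -2] = [(-3)·1/5 + (-2)·2/15] / (1/3)
 = -13/15 / (1/3)
 = -13/5

-2.6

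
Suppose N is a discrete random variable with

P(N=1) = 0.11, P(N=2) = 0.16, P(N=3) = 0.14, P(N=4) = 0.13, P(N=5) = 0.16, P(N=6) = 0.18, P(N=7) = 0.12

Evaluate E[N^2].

20.45

E[N^2] = Σ n^2·P(N=n)
 = 1·0.11 + 4·0.16 + 9·0.14 + 16·0.13 + 25·0.16 + 36·0.18 + 49·0.12
 = 0.11 + 0.64 + 1.26 + 2.08 + 4 + 6.48 + 5.88
 = 20.45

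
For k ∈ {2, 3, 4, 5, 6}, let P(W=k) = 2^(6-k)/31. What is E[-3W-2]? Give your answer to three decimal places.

-10.516

E[-3W-2] = Σ (-3w-2)·P(W=w)
 = (-8)·16/31 + (-11)·8/31 + (-14)·4/31 + (-17)·2/31 + (-20)·1/31
 = (-128/31) + (-88/31) + (-56/31) + (-34/31) + (-20/31)
 = -326/31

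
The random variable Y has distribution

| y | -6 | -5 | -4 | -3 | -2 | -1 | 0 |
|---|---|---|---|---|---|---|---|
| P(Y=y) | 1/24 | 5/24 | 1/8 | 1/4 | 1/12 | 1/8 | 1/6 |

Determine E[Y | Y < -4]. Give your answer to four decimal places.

-5.1667

P(Y < -4) = 1/24 + 5/24 = 1/4.
E[Y | Y < -4] = [(-6)·1/24 + (-5)·5/24] / (1/4)
 = -31/24 / (1/4)
 = -31/6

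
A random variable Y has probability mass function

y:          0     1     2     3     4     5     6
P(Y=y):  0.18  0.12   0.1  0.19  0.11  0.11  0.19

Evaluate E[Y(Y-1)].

E[Y(Y-1)] = Σ y(y-1)·P(Y=y)
 = 0·0.18 + 0·0.12 + 2·0.1 + 6·0.19 + 12·0.11 + 20·0.11 + 30·0.19
 = 0 + 0 + 0.2 + 1.14 + 1.32 + 2.2 + 5.7
 = 10.56

10.56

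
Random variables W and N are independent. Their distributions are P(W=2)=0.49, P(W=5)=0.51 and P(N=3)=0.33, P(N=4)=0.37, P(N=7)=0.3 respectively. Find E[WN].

16.1321

E[WN] = Σ_w Σ_n wn · P(W=w)P(N=n)
 = 6·0.1617 + 8·0.1813 + 14·0.147 + 15·0.1683 + 20·0.1887 + 35·0.153
 = 0.9702 + 1.4504 + 2.058 + 2.5245 + 3.774 + 5.355
 = 16.1321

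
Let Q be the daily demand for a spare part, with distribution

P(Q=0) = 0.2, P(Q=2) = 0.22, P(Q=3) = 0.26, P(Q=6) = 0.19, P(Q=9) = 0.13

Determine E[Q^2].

20.59

E[Q^2] = Σ q^2·P(Q=q)
 = 0·0.2 + 4·0.22 + 9·0.26 + 36·0.19 + 81·0.13
 = 0 + 0.88 + 2.34 + 6.84 + 10.53
 = 20.59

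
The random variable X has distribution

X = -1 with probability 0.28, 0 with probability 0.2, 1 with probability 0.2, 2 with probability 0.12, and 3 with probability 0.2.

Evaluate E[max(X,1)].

1.52

E[max(X,1)] = Σ max(x,1)·P(X=x)
 = 1·0.28 + 1·0.2 + 1·0.2 + 2·0.12 + 3·0.2
 = 0.28 + 0.2 + 0.2 + 0.24 + 0.6
 = 1.52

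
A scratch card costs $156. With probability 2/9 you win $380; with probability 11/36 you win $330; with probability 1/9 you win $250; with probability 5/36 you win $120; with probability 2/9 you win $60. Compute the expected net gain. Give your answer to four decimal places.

87.0556

E[payout] = 380·2/9 + 330·11/36 + 250·1/9 + 120·5/36 + 60·2/9
 = 760/9 + 605/6 + 250/9 + 50/3 + 40/3
 = 4375/18
Net = 4375/18 - 156 = 1567/18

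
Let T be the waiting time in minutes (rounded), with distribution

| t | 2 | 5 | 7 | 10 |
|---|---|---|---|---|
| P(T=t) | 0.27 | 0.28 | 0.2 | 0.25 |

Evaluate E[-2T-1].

-12.68

E[-2T-1] = Σ (-2t-1)·P(T=t)
 = (-5)·0.27 + (-11)·0.28 + (-15)·0.2 + (-21)·0.25
 = (-1.35) + (-3.08) + (-3) + (-5.25)
 = -12.68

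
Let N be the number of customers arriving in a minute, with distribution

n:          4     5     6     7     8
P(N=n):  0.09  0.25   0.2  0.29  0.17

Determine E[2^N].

102.88

E[2^N] = Σ 2^n·P(N=n)
 = 16·0.09 + 32·0.25 + 64·0.2 + 128·0.29 + 256·0.17
 = 1.44 + 8 + 12.8 + 37.12 + 43.52
 = 102.88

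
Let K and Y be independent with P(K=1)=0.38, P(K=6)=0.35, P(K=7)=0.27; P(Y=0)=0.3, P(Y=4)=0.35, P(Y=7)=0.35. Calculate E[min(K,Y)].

E[min(K,Y)] = Σ_k Σ_y min(k,y) · P(K=k)P(Y=y)
 = 0·0.114 + 1·0.133 + 1·0.133 + 0·0.105 + 4·0.1225 + 6·0.1225 + 0·0.081 + 4·0.0945 + 7·0.0945
 = 0 + 0.133 + 0.133 + 0 + 0.49 + 0.735 + 0 + 0.378 + 0.6615
 = 2.5305

2.5305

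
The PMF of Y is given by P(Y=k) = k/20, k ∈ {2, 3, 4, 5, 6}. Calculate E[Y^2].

E[Y^2] = Σ y^2·P(Y=y)
 = 4·1/10 + 9·3/20 + 16·1/5 + 25·1/4 + 36·3/10
 = 2/5 + 27/20 + 16/5 + 25/4 + 54/5
 = 22

22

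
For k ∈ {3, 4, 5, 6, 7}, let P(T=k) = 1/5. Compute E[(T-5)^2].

E[(T-5)^2] = Σ (t-5)^2·P(T=t)
 = 4·1/5 + 1·1/5 + 0·1/5 + 1·1/5 + 4·1/5
 = 4/5 + 1/5 + 0 + 1/5 + 4/5
 = 2

2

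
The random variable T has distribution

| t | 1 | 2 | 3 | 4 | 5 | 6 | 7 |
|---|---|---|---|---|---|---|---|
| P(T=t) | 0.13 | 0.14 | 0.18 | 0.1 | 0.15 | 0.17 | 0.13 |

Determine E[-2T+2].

E[-2T+2] = Σ (-2t+2)·P(T=t)
 = 0·0.13 + (-2)·0.14 + (-4)·0.18 + (-6)·0.1 + (-8)·0.15 + (-10)·0.17 + (-12)·0.13
 = 0 + (-0.28) + (-0.72) + (-0.6) + (-1.2) + (-1.7) + (-1.56)
 = -6.06

-6.06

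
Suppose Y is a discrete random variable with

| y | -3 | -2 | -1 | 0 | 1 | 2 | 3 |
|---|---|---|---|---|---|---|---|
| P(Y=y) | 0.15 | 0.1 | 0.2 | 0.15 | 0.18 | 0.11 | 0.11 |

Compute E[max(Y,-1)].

0.28

E[max(Y,-1)] = Σ max(y,-1)·P(Y=y)
 = (-1)·0.15 + (-1)·0.1 + (-1)·0.2 + 0·0.15 + 1·0.18 + 2·0.11 + 3·0.11
 = (-0.15) + (-0.1) + (-0.2) + 0 + 0.18 + 0.22 + 0.33
 = 0.28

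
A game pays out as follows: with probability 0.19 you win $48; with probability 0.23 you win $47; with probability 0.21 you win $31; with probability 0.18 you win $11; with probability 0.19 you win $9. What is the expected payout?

30.13

E[payout] = 48·0.19 + 47·0.23 + 31·0.21 + 11·0.18 + 9·0.19
 = 9.12 + 10.81 + 6.51 + 1.98 + 1.71
 = 30.13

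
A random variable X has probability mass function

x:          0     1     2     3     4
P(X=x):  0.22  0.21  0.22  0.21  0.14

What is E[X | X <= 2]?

P(X <= 2) = 0.22 + 0.21 + 0.22 = 0.65.
E[X | X <= 2] = [0·0.22 + 1·0.21 + 2·0.22] / 0.65
 = 0.65 / 0.65
 = 1

1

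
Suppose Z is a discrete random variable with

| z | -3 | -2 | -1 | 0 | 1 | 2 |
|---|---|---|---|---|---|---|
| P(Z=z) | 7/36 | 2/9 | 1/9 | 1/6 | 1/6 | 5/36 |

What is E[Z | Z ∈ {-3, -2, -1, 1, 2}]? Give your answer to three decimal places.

-0.833

P(Z ∈ {-3, -2, -1, 1, 2}) = 7/36 + 2/9 + 1/9 + 1/6 + 5/36 = 5/6.
E[Z | Z ∈ {-3, -2, -1, 1, 2}] = [(-3)·7/36 + (-2)·2/9 + (-1)·1/9 + 1·1/6 + 2·5/36] / (5/6)
 = -25/36 / (5/6)
 = -5/6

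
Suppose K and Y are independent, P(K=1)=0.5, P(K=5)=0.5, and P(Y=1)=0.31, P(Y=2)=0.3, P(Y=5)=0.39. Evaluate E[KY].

8.58

E[KY] = Σ_k Σ_y ky · P(K=k)P(Y=y)
 = 1·0.155 + 2·0.15 + 5·0.195 + 5·0.155 + 10·0.15 + 25·0.195
 = 0.155 + 0.3 + 0.975 + 0.775 + 1.5 + 4.875
 = 8.58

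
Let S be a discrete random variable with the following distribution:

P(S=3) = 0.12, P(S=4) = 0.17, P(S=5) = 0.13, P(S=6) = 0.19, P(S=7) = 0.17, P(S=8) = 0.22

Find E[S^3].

E[S^3] = Σ s^3·P(S=s)
 = 27·0.12 + 64·0.17 + 125·0.13 + 216·0.19 + 343·0.17 + 512·0.22
 = 3.24 + 10.88 + 16.25 + 41.04 + 58.31 + 112.64
 = 242.36

242.36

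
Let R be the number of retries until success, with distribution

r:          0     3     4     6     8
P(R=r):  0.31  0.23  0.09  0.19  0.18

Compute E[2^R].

E[2^R] = Σ 2^r·P(R=r)
 = 1·0.31 + 8·0.23 + 16·0.09 + 64·0.19 + 256·0.18
 = 0.31 + 1.84 + 1.44 + 12.16 + 46.08
 = 61.83

61.83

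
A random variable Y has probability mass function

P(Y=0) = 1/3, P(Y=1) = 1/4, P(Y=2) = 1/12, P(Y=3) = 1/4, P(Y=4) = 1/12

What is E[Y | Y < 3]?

0.625

P(Y < 3) = 1/3 + 1/4 + 1/12 = 2/3.
E[Y | Y < 3] = [0·1/3 + 1·1/4 + 2·1/12] / (2/3)
 = 5/12 / (2/3)
 = 5/8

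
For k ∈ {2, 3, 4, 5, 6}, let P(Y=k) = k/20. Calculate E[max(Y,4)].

4.85

E[max(Y,4)] = Σ max(y,4)·P(Y=y)
 = 4·1/10 + 4·3/20 + 4·1/5 + 5·1/4 + 6·3/10
 = 2/5 + 3/5 + 4/5 + 5/4 + 9/5
 = 97/20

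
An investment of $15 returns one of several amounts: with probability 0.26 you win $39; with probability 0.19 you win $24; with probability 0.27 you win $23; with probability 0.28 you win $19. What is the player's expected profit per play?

11.23

E[payout] = 39·0.26 + 24·0.19 + 23·0.27 + 19·0.28
 = 10.14 + 4.56 + 6.21 + 5.32
 = 26.23
Net = 26.23 - 15 = 11.23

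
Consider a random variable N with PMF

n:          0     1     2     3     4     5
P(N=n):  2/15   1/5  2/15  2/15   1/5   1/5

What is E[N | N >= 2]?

3.7

P(N >= 2) = 2/15 + 2/15 + 1/5 + 1/5 = 2/3.
E[N | N >= 2] = [2·2/15 + 3·2/15 + 4·1/5 + 5·1/5] / (2/3)
 = 37/15 / (2/3)
 = 37/10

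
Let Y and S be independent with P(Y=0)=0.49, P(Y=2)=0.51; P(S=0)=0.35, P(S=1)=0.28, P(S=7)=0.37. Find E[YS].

E[YS] = Σ_y Σ_s ys · P(Y=y)P(S=s)
 = 0·0.1715 + 0·0.1372 + 0·0.1813 + 0·0.1785 + 2·0.1428 + 14·0.1887
 = 0 + 0 + 0 + 0 + 0.2856 + 2.6418
 = 2.9274

2.9274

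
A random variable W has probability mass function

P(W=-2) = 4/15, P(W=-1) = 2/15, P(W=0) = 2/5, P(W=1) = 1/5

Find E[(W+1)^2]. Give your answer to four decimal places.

E[(W+1)^2] = Σ (w+1)^2·P(W=w)
 = 1·4/15 + 0·2/15 + 1·2/5 + 4·1/5
 = 4/15 + 0 + 2/5 + 4/5
 = 22/15

1.4667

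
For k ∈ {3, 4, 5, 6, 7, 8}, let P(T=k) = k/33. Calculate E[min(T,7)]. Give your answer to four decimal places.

E[min(T,7)] = Σ min(t,7)·P(T=t)
 = 3·1/11 + 4·4/33 + 5·5/33 + 6·2/11 + 7·7/33 + 7·8/33
 = 3/11 + 16/33 + 25/33 + 12/11 + 49/33 + 56/33
 = 191/33

5.7879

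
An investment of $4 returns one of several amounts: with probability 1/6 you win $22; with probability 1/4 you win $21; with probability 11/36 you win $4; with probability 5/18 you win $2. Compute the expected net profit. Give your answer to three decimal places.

E[payout] = 22·1/6 + 21·1/4 + 4·11/36 + 2·5/18
 = 11/3 + 21/4 + 11/9 + 5/9
 = 385/36
Net = 385/36 - 4 = 241/36

6.694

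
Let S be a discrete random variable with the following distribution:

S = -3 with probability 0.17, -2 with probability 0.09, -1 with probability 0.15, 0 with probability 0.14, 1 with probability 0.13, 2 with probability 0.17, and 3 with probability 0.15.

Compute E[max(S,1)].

E[max(S,1)] = Σ max(s,1)·P(S=s)
 = 1·0.17 + 1·0.09 + 1·0.15 + 1·0.14 + 1·0.13 + 2·0.17 + 3·0.15
 = 0.17 + 0.09 + 0.15 + 0.14 + 0.13 + 0.34 + 0.45
 = 1.47

1.47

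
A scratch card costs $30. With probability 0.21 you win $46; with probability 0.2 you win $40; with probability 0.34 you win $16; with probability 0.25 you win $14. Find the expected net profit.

-3.4

E[payout] = 46·0.21 + 40·0.2 + 16·0.34 + 14·0.25
 = 9.66 + 8 + 5.44 + 3.5
 = 26.6
Net = 26.6 - 30 = -3.4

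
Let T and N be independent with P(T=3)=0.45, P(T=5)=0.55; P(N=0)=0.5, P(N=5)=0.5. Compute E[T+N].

6.6

E[T+N] = Σ_t Σ_n (t+n) · P(T=t)P(N=n)
 = 3·0.225 + 8·0.225 + 5·0.275 + 10·0.275
 = 0.675 + 1.8 + 1.375 + 2.75
 = 6.6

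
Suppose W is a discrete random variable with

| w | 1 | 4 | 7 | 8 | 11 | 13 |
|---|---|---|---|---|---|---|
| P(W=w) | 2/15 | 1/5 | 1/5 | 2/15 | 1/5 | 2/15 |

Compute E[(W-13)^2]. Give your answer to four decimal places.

E[(W-13)^2] = Σ (w-13)^2·P(W=w)
 = 144·2/15 + 81·1/5 + 36·1/5 + 25·2/15 + 4·1/5 + 0·2/15
 = 96/5 + 81/5 + 36/5 + 10/3 + 4/5 + 0
 = 701/15

46.7333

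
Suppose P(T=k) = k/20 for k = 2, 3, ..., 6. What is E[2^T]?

32

E[2^T] = Σ 2^t·P(T=t)
 = 4·1/10 + 8·3/20 + 16·1/5 + 32·1/4 + 64·3/10
 = 2/5 + 6/5 + 16/5 + 8 + 96/5
 = 32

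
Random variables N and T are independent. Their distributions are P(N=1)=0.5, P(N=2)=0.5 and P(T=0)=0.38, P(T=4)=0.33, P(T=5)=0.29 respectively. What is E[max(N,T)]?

E[max(N,T)] = Σ_n Σ_t max(n,t) · P(N=n)P(T=t)
 = 1·0.19 + 4·0.165 + 5·0.145 + 2·0.19 + 4·0.165 + 5·0.145
 = 0.19 + 0.66 + 0.725 + 0.38 + 0.66 + 0.725
 = 3.34

3.34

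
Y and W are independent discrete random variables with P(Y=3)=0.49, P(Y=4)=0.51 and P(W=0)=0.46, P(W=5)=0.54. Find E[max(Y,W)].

E[max(Y,W)] = Σ_y Σ_w max(y,w) · P(Y=y)P(W=w)
 = 3·0.2254 + 5·0.2646 + 4·0.2346 + 5·0.2754
 = 0.6762 + 1.323 + 0.9384 + 1.377
 = 4.3146

4.3146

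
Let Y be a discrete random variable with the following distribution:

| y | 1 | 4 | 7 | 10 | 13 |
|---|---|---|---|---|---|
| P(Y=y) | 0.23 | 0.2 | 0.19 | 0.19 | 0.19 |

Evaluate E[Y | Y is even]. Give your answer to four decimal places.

P(Y is even) = 0.2 + 0.19 = 0.39.
E[Y | Y is even] = [4·0.2 + 10·0.19] / 0.39
 = 2.7 / 0.39
 = 90/13

6.9231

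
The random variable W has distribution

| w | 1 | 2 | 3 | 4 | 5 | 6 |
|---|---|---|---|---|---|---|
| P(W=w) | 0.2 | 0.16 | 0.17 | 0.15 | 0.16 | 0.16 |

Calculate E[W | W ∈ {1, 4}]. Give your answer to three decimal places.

P(W ∈ {1, 4}) = 0.2 + 0.15 = 0.35.
E[W | W ∈ {1, 4}] = [1·0.2 + 4·0.15] / 0.35
 = 0.8 / 0.35
 = 16/7

2.286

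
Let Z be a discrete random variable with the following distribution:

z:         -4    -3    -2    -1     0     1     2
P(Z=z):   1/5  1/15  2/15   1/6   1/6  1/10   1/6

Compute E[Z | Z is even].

-1.1

P(Z is even) = 1/5 + 2/15 + 1/6 + 1/6 = 2/3.
E[Z | Z is even] = [(-4)·1/5 + (-2)·2/15 + 0·1/6 + 2·1/6] / (2/3)
 = -11/15 / (2/3)
 = -11/10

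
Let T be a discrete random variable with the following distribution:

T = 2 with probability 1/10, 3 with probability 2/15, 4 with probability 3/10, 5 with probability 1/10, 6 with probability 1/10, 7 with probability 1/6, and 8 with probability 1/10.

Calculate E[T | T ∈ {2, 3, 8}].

P(T ∈ {2, 3, 8}) = 1/10 + 2/15 + 1/10 = 1/3.
E[T | T ∈ {2, 3, 8}] = [2·1/10 + 3·2/15 + 8·1/10] / (1/3)
 = 7/5 / (1/3)
 = 21/5

4.2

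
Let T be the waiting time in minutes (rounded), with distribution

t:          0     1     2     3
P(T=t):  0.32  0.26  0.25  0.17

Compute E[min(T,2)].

1.1

E[min(T,2)] = Σ min(t,2)·P(T=t)
 = 0·0.32 + 1·0.26 + 2·0.25 + 2·0.17
 = 0 + 0.26 + 0.5 + 0.34
 = 1.1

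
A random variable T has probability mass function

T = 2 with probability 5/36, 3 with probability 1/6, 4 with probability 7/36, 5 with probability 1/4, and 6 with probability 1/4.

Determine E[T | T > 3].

P(T > 3) = 7/36 + 1/4 + 1/4 = 25/36.
E[T | T > 3] = [4·7/36 + 5·1/4 + 6·1/4] / (25/36)
 = 127/36 / (25/36)
 = 127/25

5.08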